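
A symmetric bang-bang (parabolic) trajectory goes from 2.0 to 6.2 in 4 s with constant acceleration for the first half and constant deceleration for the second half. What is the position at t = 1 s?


Symmetric rest-to-rest: each phase covers (pf-p0)/2 in time T/2. 0.5*a*(T/2)^2 = (pf-p0)/2 => a = 4*(pf-p0)/T^2
a = 4*(6.2-2.0)/4^2 = 1.05
t = 1 is in the acceleration phase (t <= T/2).
p = p0 + 0.5*a*t^2 = 2.0 + 0.5*1.05*1^2
= 2.525


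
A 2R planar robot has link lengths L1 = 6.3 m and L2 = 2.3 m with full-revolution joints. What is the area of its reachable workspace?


r_max = L1 + L2 = 8.6 m
r_min = |L1 - L2| = 4.0 m
Area = pi*(r_max^2 - r_min^2)
= pi*(73.96 - 16.0)
= pi * 57.96
= 182.0867 m^2


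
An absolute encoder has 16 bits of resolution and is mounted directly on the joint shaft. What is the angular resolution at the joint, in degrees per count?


counts = 2^16 = 65536
resolution = 360 / 65536
= 0.0055 deg/count


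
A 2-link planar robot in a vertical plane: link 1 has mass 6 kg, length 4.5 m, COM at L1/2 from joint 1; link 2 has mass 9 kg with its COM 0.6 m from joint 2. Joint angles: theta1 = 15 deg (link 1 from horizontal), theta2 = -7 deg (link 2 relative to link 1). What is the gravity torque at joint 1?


Horizontal distance from joint 1 to link-1 COM:
  x_c1 = (L1/2)*cos(t1) = 2.25 * 0.9659 = 2.1733 m
Horizontal distance from joint 1 to link-2 COM:
  x_c2 = L1*cos(t1) + Lc2*cos(t1+t2)
       = 4.5*0.9659 + 0.6*0.9903 = 4.9408 m
tau1 = m1*g*x_c1 + m2*g*x_c2
     = 6*9.81*2.1733 + 9*9.81*4.9408
     = 127.9224 + 436.2256
     = 564.148 Nm


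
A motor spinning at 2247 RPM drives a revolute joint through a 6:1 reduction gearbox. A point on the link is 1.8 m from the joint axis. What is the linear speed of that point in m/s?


omega_motor = 2247 * 2*pi/60 = 235.3053 rad/s
omega_joint = omega_motor / 6 = 39.2175 rad/s
v = omega_joint * r = 39.2175 * 1.8
= 70.5916 m/s


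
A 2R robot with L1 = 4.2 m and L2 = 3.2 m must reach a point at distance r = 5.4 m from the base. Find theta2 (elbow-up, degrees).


cos(theta2) = (r^2 - L1^2 - L2^2) / (2*L1*L2)
cos(theta2) = (29.16 - 17.64 - 10.24) / 26.88
cos(theta2) = 0.047619
theta2 = 87.2706 degrees


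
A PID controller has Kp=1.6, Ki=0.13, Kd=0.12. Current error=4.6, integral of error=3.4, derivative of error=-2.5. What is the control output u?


u = Kp*e + Ki*int(e) + Kd*de/dt
= 1.6*4.6 + 0.13*3.4 + 0.12*(-2.5)
= 7.36 + 0.442 + -0.3
= 7.502


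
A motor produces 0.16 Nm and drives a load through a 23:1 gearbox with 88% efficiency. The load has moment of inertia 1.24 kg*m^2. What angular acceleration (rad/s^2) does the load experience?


tau_out = tau_motor * N * eta
= 0.16 * 23 * 0.88 = 3.2384 Nm
alpha = tau_out / I = 3.2384 / 1.24
= 2.6116 rad/s^2


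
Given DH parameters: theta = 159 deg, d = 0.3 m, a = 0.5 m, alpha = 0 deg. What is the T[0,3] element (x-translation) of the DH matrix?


T[0,3] = a * cos(theta)
= 0.5 * cos(159 deg)
= 0.5 * -0.9336
= -0.4668


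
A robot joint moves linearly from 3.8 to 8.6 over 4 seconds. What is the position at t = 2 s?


s = t/T = 2/4 = 0.5
p(t) = p0 + (pf-p0)*s
= 3.8 + (8.6 - 3.8) * 0.5
= 6.2


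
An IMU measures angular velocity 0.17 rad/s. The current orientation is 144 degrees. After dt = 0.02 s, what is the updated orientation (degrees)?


delta_theta = w * dt = 0.17 * 0.02 = 0.0034 rad
= 0.1948 deg
theta_new = 144 + 0.1948 = 144.1948 deg


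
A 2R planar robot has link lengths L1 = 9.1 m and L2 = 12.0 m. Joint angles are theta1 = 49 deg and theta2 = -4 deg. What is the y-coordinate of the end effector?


Convert angles to radians: theta1 = 0.8552, theta2 = -0.0698
y = L1*sin(theta1) + L2*sin(theta1+theta2)
y = 6.8679 + 8.4853
y = 15.3531


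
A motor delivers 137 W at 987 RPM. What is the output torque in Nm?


omega = 987 * 2*pi/60 = 103.3584 rad/s
tau = P / omega = 137 / 103.3584
= 1.3255 Nm


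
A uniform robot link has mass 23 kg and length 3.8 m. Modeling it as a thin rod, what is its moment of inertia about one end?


I = (1/3) * m * L^2
= (1/3) * 23 * 3.8^2
= 0.333333 * 23 * 14.44
= 110.7067 kg*m^2


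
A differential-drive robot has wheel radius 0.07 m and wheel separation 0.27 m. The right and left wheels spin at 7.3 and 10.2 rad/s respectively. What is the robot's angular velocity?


vR = r*wR = 0.07*7.3 = 0.511 m/s
vL = r*wL = 0.07*10.2 = 0.714 m/s
v = (vR+vL)/2 = 0.6125 m/s
omega = (vR-vL)/L = -0.7519 rad/s
angular velocity = -0.7519 rad/s


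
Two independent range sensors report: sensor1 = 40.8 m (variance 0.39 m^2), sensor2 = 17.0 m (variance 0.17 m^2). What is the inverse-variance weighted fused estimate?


w1 = (1/var1) / (1/var1 + 1/var2)
   = 2.5641 / (2.5641 + 5.8824) = 0.3036
w2 = 1 - w1 = 0.6964
fused = w1*s1 + w2*s2 = 12.3857 + 11.8393
= 24.225 m


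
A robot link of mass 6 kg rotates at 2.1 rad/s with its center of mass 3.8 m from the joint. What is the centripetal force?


F = m * omega^2 * r
= 6 * 2.1^2 * 3.8
= 6 * 4.41 * 3.8
= 100.548 N


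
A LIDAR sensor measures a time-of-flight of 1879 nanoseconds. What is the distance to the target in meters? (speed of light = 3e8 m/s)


tof = 1879 ns = 1.879e-06 s
dist = c * tof / 2
= 3e8 * 1.879e-06 / 2
= 281.85 m


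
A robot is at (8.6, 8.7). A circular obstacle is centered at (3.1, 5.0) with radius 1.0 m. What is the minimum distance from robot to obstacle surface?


center_dist = sqrt((8.6-3.1)^2 + (8.7-5.0)^2)
= sqrt(30.25 + 13.69)
= 6.6287
min_dist = center_dist - radius = 6.6287 - 1.0 = 5.6287 m


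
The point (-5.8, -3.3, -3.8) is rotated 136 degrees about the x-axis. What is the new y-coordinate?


Rotation about x-axis: y' = y*cos(theta) - z*sin(theta)
= -3.3 * -0.7193 - -3.8 * 0.6947
= 5.0135


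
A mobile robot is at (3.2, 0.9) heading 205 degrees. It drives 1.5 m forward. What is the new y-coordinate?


y_new = y0 + d*sin(theta)
= 0.9 + 1.5*sin(205)
= 0.9 + -0.6339
= 0.2661


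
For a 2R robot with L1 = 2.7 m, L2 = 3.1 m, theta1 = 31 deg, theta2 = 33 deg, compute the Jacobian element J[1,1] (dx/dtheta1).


J[1,1] = -L1*sin(t1) - L2*sin(t1+t2)
= -2.7*sin(31) - 3.1*sin(64)
= -4.1769


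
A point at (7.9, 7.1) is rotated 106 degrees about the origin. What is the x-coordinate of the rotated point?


x' = x*cos(theta) - y*sin(theta)
cos(106 deg) = -0.2756, sin(106 deg) = 0.9613
x' = 7.9 * -0.2756 - 7.1 * 0.9613
= -2.1775 - 6.825
= -9.0025


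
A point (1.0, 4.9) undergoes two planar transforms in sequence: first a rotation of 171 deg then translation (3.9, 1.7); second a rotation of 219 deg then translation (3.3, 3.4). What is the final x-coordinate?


After transform 1:
x1 = cos(171)*1.0 - sin(171)*4.9 + 3.9 = 2.1458
y1 = sin(171)*1.0 + cos(171)*4.9 + 1.7 = -2.9832
After transform 2:
x2 = cos(219)*2.1458 - sin(219)*-2.9832 + 3.3
= -0.245


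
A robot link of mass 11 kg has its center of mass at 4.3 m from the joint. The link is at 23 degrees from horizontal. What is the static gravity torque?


tau = m*g*L*cos(angle)
= 11 * 9.81 * 4.3 * cos(23 deg)
= 11 * 9.81 * 4.3 * 0.9205
= 427.1262 Nm


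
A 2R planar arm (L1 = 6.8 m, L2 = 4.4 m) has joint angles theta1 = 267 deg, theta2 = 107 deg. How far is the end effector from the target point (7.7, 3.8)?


End effector via forward kinematics:
x = L1*cos(t1) + L2*cos(t1+t2) = 3.9134
y = L1*sin(t1) + L2*sin(t1+t2) = -5.7262
Distance to target:
d = sqrt((7.7 - 3.9134)^2 + (3.8 - -5.7262)^2)
= sqrt(14.3382 + 90.749)
= 10.2512 m


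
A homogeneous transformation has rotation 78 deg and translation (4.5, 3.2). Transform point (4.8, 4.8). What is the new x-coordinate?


x' = cos(theta)*px - sin(theta)*py + tx
= 0.2079*4.8 - 0.9781*4.8 + 4.5
= 0.8029


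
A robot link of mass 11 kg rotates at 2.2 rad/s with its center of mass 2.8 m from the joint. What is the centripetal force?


F = m * omega^2 * r
= 11 * 2.2^2 * 2.8
= 11 * 4.84 * 2.8
= 149.072 N


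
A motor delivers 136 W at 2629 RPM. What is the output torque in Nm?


omega = 2629 * 2*pi/60 = 275.3082 rad/s
tau = P / omega = 136 / 275.3082
= 0.494 Nm


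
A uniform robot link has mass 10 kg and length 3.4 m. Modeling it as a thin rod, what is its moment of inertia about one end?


I = (1/3) * m * L^2
= (1/3) * 10 * 3.4^2
= 0.333333 * 10 * 11.56
= 38.5333 kg*m^2


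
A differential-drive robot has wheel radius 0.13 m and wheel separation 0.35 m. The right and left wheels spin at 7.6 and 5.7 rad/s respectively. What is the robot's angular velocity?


vR = r*wR = 0.13*7.6 = 0.988 m/s
vL = r*wL = 0.13*5.7 = 0.741 m/s
v = (vR+vL)/2 = 0.8645 m/s
omega = (vR-vL)/L = 0.7057 rad/s
angular velocity = 0.7057 rad/s


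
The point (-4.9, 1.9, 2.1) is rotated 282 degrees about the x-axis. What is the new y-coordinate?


Rotation about x-axis: y' = y*cos(theta) - z*sin(theta)
= 1.9 * 0.2079 - 2.1 * -0.9781
= 2.4491


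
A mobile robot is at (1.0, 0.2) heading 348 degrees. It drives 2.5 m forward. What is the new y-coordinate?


y_new = y0 + d*sin(theta)
= 0.2 + 2.5*sin(348)
= 0.2 + -0.5198
= -0.3198


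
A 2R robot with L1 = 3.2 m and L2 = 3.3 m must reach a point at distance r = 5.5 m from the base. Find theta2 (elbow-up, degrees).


cos(theta2) = (r^2 - L1^2 - L2^2) / (2*L1*L2)
cos(theta2) = (30.25 - 10.24 - 10.89) / 21.12
cos(theta2) = 0.431818
theta2 = 64.417 degrees


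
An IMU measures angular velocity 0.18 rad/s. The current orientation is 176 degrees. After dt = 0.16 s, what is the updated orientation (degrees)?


delta_theta = w * dt = 0.18 * 0.16 = 0.0288 rad
= 1.6501 deg
theta_new = 176 + 1.6501 = 177.6501 deg


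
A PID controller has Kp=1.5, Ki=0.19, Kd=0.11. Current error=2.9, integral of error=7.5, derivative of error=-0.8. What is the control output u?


u = Kp*e + Ki*int(e) + Kd*de/dt
= 1.5*2.9 + 0.19*7.5 + 0.11*(-0.8)
= 4.35 + 1.425 + -0.088
= 5.687


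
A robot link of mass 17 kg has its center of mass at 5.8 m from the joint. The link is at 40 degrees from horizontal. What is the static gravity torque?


tau = m*g*L*cos(angle)
= 17 * 9.81 * 5.8 * cos(40 deg)
= 17 * 9.81 * 5.8 * 0.766
= 740.9687 Nm


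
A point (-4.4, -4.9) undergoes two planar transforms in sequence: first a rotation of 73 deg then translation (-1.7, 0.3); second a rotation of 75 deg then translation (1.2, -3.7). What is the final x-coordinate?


After transform 1:
x1 = cos(73)*-4.4 - sin(73)*-4.9 + -1.7 = 1.6995
y1 = sin(73)*-4.4 + cos(73)*-4.9 + 0.3 = -5.3404
After transform 2:
x2 = cos(75)*1.6995 - sin(75)*-5.3404 + 1.2
= 6.7982


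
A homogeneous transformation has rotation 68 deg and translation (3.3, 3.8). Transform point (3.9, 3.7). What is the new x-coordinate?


x' = cos(theta)*px - sin(theta)*py + tx
= 0.3746*3.9 - 0.9272*3.7 + 3.3
= 1.3304


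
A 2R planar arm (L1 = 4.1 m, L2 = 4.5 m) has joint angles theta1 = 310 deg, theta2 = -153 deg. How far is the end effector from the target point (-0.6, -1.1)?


End effector via forward kinematics:
x = L1*cos(t1) + L2*cos(t1+t2) = -1.5068
y = L1*sin(t1) + L2*sin(t1+t2) = -1.3825
Distance to target:
d = sqrt((-0.6 - -1.5068)^2 + (-1.1 - -1.3825)^2)
= sqrt(0.8224 + 0.0798)
= 0.9498 m


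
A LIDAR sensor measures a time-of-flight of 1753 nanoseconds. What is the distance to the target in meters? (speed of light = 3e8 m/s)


tof = 1753 ns = 1.753e-06 s
dist = c * tof / 2
= 3e8 * 1.753e-06 / 2
= 262.95 m


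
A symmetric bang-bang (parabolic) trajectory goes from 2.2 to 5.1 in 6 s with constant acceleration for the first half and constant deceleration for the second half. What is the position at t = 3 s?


Symmetric rest-to-rest: each phase covers (pf-p0)/2 in time T/2. 0.5*a*(T/2)^2 = (pf-p0)/2 => a = 4*(pf-p0)/T^2
a = 4*(5.1-2.2)/6^2 = 0.3222
t = 3 is in the acceleration phase (t <= T/2).
p = p0 + 0.5*a*t^2 = 2.2 + 0.5*0.3222*3^2
= 3.65


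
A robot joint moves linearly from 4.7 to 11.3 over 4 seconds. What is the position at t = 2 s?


s = t/T = 2/4 = 0.5
p(t) = p0 + (pf-p0)*s
= 4.7 + (11.3 - 4.7) * 0.5
= 8.0


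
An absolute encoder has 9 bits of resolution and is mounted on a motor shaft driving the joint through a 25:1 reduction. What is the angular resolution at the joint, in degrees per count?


counts = 2^9 = 512
effective counts at joint = 512 * 25 = 12800
resolution = 360 / 12800
= 0.0281 deg/count


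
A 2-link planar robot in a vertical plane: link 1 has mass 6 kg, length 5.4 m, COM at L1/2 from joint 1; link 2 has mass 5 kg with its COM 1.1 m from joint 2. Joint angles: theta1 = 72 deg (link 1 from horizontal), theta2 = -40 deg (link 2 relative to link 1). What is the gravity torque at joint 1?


Horizontal distance from joint 1 to link-1 COM:
  x_c1 = (L1/2)*cos(t1) = 2.7 * 0.309 = 0.8343 m
Horizontal distance from joint 1 to link-2 COM:
  x_c2 = L1*cos(t1) + Lc2*cos(t1+t2)
       = 5.4*0.309 + 1.1*0.848 = 2.6015 m
tau1 = m1*g*x_c1 + m2*g*x_c2
     = 6*9.81*0.8343 + 5*9.81*2.6015
     = 49.1096 + 127.6058
     = 176.7154 Nm


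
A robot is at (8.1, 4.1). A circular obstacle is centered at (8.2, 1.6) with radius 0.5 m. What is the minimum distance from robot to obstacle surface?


center_dist = sqrt((8.1-8.2)^2 + (4.1-1.6)^2)
= sqrt(0.01 + 6.25)
= 2.502
min_dist = center_dist - radius = 2.502 - 0.5 = 2.002 m


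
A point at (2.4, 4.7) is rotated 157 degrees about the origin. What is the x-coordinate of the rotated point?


x' = x*cos(theta) - y*sin(theta)
cos(157 deg) = -0.9205, sin(157 deg) = 0.3907
x' = 2.4 * -0.9205 - 4.7 * 0.3907
= -2.2092 - 1.8364
= -4.0456


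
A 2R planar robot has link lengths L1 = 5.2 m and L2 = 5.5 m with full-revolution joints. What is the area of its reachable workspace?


r_max = L1 + L2 = 10.7 m
r_min = |L1 - L2| = 0.3 m
Area = pi*(r_max^2 - r_min^2)
= pi*(114.49 - 0.09)
= pi * 114.4
= 359.3982 m^2


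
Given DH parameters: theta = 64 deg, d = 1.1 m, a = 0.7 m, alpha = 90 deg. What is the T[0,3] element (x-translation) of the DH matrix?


T[0,3] = a * cos(theta)
= 0.7 * cos(64 deg)
= 0.7 * 0.4384
= 0.3069


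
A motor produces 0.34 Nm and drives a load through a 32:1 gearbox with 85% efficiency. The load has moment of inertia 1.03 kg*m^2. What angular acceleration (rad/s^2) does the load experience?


tau_out = tau_motor * N * eta
= 0.34 * 32 * 0.85 = 9.248 Nm
alpha = tau_out / I = 9.248 / 1.03
= 8.9786 rad/s^2


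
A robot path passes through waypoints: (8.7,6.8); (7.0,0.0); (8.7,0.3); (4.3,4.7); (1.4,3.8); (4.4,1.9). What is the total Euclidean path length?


Segment lengths:
  seg1 = sqrt((-1.7)^2 + (-6.8)^2) = 7.0093
  seg2 = sqrt((1.7)^2 + (0.3)^2) = 1.7263
  seg3 = sqrt((-4.4)^2 + (4.4)^2) = 6.2225
  seg4 = sqrt((-2.9)^2 + (-0.9)^2) = 3.0364
  seg5 = sqrt((3.0)^2 + (-1.9)^2) = 3.5511
Total = 21.5456


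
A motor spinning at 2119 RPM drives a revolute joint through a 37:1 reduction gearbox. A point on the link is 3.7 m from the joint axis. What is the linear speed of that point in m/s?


omega_motor = 2119 * 2*pi/60 = 221.9012 rad/s
omega_joint = omega_motor / 37 = 5.9973 rad/s
v = omega_joint * r = 5.9973 * 3.7
= 22.1901 m/s


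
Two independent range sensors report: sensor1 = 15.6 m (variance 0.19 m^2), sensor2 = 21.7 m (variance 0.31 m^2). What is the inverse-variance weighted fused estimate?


w1 = (1/var1) / (1/var1 + 1/var2)
   = 5.2632 / (5.2632 + 3.2258) = 0.62
w2 = 1 - w1 = 0.38
fused = w1*s1 + w2*s2 = 9.672 + 8.246
= 17.918 m


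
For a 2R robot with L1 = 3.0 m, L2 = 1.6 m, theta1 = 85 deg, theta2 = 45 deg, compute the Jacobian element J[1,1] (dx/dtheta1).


J[1,1] = -L1*sin(t1) - L2*sin(t1+t2)
= -3.0*sin(85) - 1.6*sin(130)
= -4.2143


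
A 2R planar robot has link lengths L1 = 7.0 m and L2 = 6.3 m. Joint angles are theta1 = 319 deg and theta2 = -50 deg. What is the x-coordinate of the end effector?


Convert angles to radians: theta1 = 5.5676, theta2 = -0.8727
x = L1*cos(theta1) + L2*cos(theta1+theta2)
x = 5.283 + -0.11
x = 5.173


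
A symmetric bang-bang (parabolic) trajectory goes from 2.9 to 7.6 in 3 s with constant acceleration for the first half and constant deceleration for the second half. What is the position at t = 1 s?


Symmetric rest-to-rest: each phase covers (pf-p0)/2 in time T/2. 0.5*a*(T/2)^2 = (pf-p0)/2 => a = 4*(pf-p0)/T^2
a = 4*(7.6-2.9)/3^2 = 2.0889
t = 1 is in the acceleration phase (t <= T/2).
p = p0 + 0.5*a*t^2 = 2.9 + 0.5*2.0889*1^2
= 3.9444


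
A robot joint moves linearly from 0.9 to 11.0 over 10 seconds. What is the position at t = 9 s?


s = t/T = 9/10 = 0.9
p(t) = p0 + (pf-p0)*s
= 0.9 + (11.0 - 0.9) * 0.9
= 9.99


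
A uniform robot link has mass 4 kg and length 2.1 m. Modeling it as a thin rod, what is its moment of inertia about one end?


I = (1/3) * m * L^2
= (1/3) * 4 * 2.1^2
= 0.333333 * 4 * 4.41
= 5.88 kg*m^2


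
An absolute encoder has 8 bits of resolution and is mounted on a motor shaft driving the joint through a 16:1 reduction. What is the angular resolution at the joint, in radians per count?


counts = 2^8 = 256
effective counts at joint = 256 * 16 = 4096
resolution = 2*pi / 4096
= 0.0015 rad/count


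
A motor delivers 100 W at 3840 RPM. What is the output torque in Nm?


omega = 3840 * 2*pi/60 = 402.1239 rad/s
tau = P / omega = 100 / 402.1239
= 0.2487 Nm


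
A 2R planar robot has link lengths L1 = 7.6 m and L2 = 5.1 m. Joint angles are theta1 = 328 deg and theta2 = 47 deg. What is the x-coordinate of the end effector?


Convert angles to radians: theta1 = 5.7247, theta2 = 0.8203
x = L1*cos(theta1) + L2*cos(theta1+theta2)
x = 6.4452 + 4.9262
x = 11.3714


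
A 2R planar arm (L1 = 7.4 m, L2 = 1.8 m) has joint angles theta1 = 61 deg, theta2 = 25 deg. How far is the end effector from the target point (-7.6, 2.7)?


End effector via forward kinematics:
x = L1*cos(t1) + L2*cos(t1+t2) = 3.7132
y = L1*sin(t1) + L2*sin(t1+t2) = 8.2678
Distance to target:
d = sqrt((-7.6 - 3.7132)^2 + (2.7 - 8.2678)^2)
= sqrt(127.9874 + 31.0004)
= 12.609 m


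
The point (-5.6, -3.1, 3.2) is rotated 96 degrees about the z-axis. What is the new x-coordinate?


Rotation about z-axis: x' = x*cos(theta) - y*sin(theta)
= -5.6 * -0.1045 - -3.1 * 0.9945
= 3.6684


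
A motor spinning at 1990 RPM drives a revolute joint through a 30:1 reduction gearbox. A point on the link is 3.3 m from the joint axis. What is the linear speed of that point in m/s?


omega_motor = 1990 * 2*pi/60 = 208.3923 rad/s
omega_joint = omega_motor / 30 = 6.9464 rad/s
v = omega_joint * r = 6.9464 * 3.3
= 22.9232 m/s


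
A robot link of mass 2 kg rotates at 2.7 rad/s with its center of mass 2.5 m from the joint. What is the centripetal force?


F = m * omega^2 * r
= 2 * 2.7^2 * 2.5
= 2 * 7.29 * 2.5
= 36.45 N


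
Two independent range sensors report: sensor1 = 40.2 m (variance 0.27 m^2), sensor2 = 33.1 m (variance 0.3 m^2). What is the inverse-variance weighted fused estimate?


w1 = (1/var1) / (1/var1 + 1/var2)
   = 3.7037 / (3.7037 + 3.3333) = 0.5263
w2 = 1 - w1 = 0.4737
fused = w1*s1 + w2*s2 = 21.1579 + 15.6789
= 36.8368 m


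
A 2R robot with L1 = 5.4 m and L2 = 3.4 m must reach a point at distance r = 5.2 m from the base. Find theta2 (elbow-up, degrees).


cos(theta2) = (r^2 - L1^2 - L2^2) / (2*L1*L2)
cos(theta2) = (27.04 - 29.16 - 11.56) / 36.72
cos(theta2) = -0.372549
theta2 = 111.8729 degrees


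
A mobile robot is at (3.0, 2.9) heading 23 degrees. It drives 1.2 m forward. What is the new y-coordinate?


y_new = y0 + d*sin(theta)
= 2.9 + 1.2*sin(23)
= 2.9 + 0.4689
= 3.3689


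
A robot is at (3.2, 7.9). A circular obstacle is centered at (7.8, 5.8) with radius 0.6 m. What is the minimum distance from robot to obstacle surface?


center_dist = sqrt((3.2-7.8)^2 + (7.9-5.8)^2)
= sqrt(21.16 + 4.41)
= 5.0567
min_dist = center_dist - radius = 5.0567 - 0.6 = 4.4567 m


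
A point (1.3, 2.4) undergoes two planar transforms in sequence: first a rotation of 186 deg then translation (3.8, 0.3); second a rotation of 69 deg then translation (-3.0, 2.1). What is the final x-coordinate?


After transform 1:
x1 = cos(186)*1.3 - sin(186)*2.4 + 3.8 = 2.758
y1 = sin(186)*1.3 + cos(186)*2.4 + 0.3 = -2.2227
After transform 2:
x2 = cos(69)*2.758 - sin(69)*-2.2227 + -3.0
= 0.0635


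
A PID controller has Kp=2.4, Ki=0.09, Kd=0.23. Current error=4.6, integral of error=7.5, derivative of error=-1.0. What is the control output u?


u = Kp*e + Ki*int(e) + Kd*de/dt
= 2.4*4.6 + 0.09*7.5 + 0.23*(-1.0)
= 11.04 + 0.675 + -0.23
= 11.485


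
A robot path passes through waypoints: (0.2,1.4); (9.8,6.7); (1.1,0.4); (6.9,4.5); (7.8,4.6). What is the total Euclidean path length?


Segment lengths:
  seg1 = sqrt((9.6)^2 + (5.3)^2) = 10.9659
  seg2 = sqrt((-8.7)^2 + (-6.3)^2) = 10.7415
  seg3 = sqrt((5.8)^2 + (4.1)^2) = 7.1028
  seg4 = sqrt((0.9)^2 + (0.1)^2) = 0.9055
Total = 29.7157


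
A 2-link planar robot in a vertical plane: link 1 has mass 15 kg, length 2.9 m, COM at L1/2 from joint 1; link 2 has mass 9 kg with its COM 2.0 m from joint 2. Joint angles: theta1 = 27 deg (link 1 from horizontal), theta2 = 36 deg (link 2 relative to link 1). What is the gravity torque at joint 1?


Horizontal distance from joint 1 to link-1 COM:
  x_c1 = (L1/2)*cos(t1) = 1.45 * 0.891 = 1.292 m
Horizontal distance from joint 1 to link-2 COM:
  x_c2 = L1*cos(t1) + Lc2*cos(t1+t2)
       = 2.9*0.891 + 2.0*0.454 = 3.4919 m
tau1 = m1*g*x_c1 + m2*g*x_c2
     = 15*9.81*1.292 + 9*9.81*3.4919
     = 190.1118 + 308.2998
     = 498.4117 Nm


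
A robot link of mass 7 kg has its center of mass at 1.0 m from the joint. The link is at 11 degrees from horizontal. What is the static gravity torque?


tau = m*g*L*cos(angle)
= 7 * 9.81 * 1.0 * cos(11 deg)
= 7 * 9.81 * 1.0 * 0.9816
= 67.4083 Nm


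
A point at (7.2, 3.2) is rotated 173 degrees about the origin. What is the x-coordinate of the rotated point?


x' = x*cos(theta) - y*sin(theta)
cos(173 deg) = -0.9925, sin(173 deg) = 0.1219
x' = 7.2 * -0.9925 - 3.2 * 0.1219
= -7.1463 - 0.39
= -7.5363


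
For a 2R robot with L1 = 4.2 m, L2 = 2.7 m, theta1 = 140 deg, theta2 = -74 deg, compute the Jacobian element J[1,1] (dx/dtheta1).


J[1,1] = -L1*sin(t1) - L2*sin(t1+t2)
= -4.2*sin(140) - 2.7*sin(66)
= -5.1663


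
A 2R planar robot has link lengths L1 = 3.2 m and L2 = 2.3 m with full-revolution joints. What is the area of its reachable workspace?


r_max = L1 + L2 = 5.5 m
r_min = |L1 - L2| = 0.9 m
Area = pi*(r_max^2 - r_min^2)
= pi*(30.25 - 0.81)
= pi * 29.44
= 92.4885 m^2


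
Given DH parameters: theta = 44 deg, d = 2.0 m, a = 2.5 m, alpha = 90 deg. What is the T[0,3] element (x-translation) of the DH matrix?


T[0,3] = a * cos(theta)
= 2.5 * cos(44 deg)
= 2.5 * 0.7193
= 1.7983


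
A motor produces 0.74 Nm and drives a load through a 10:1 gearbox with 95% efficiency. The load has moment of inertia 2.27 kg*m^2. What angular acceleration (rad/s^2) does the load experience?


tau_out = tau_motor * N * eta
= 0.74 * 10 * 0.95 = 7.03 Nm
alpha = tau_out / I = 7.03 / 2.27
= 3.0969 rad/s^2


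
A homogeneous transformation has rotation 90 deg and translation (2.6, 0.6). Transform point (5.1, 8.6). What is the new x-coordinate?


x' = cos(theta)*px - sin(theta)*py + tx
= 0.0*5.1 - 1.0*8.6 + 2.6
= -6.0


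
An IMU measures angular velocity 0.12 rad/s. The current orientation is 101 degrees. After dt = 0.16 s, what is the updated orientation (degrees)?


delta_theta = w * dt = 0.12 * 0.16 = 0.0192 rad
= 1.1001 deg
theta_new = 101 + 1.1001 = 102.1001 deg


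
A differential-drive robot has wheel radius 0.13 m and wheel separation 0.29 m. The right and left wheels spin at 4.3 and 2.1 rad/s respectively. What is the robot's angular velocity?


vR = r*wR = 0.13*4.3 = 0.559 m/s
vL = r*wL = 0.13*2.1 = 0.273 m/s
v = (vR+vL)/2 = 0.416 m/s
omega = (vR-vL)/L = 0.9862 rad/s
angular velocity = 0.9862 rad/s


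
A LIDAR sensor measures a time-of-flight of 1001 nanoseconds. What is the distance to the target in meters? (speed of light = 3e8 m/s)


tof = 1001 ns = 1.001e-06 s
dist = c * tof / 2
= 3e8 * 1.001e-06 / 2
= 150.15 m


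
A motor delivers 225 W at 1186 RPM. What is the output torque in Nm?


omega = 1186 * 2*pi/60 = 124.1976 rad/s
tau = P / omega = 225 / 124.1976
= 1.8116 Nm


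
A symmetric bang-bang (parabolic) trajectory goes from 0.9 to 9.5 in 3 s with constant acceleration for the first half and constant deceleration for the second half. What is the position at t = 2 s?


Symmetric rest-to-rest: each phase covers (pf-p0)/2 in time T/2. 0.5*a*(T/2)^2 = (pf-p0)/2 => a = 4*(pf-p0)/T^2
a = 4*(9.5-0.9)/3^2 = 3.8222
t = 2 is in the deceleration phase (t > T/2).
p = pf - 0.5*a*(T-t)^2 = 9.5 - 0.5*3.8222*1^2
= 7.5889


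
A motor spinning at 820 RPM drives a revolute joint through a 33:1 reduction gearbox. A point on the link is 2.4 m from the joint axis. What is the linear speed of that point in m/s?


omega_motor = 820 * 2*pi/60 = 85.8702 rad/s
omega_joint = omega_motor / 33 = 2.6021 rad/s
v = omega_joint * r = 2.6021 * 2.4
= 6.2451 m/s


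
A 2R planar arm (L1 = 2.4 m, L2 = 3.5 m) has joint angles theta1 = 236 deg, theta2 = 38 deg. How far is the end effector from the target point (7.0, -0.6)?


End effector via forward kinematics:
x = L1*cos(t1) + L2*cos(t1+t2) = -1.0979
y = L1*sin(t1) + L2*sin(t1+t2) = -5.4812
Distance to target:
d = sqrt((7.0 - -1.0979)^2 + (-0.6 - -5.4812)^2)
= sqrt(65.5762 + 23.8258)
= 9.4553 m


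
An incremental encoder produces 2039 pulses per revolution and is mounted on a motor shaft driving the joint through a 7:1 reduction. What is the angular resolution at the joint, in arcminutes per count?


counts per rev = 2039
effective counts at joint = 2039 * 7 = 14273
resolution = 360*60 / 14273
= 1.5133 arcmin/count


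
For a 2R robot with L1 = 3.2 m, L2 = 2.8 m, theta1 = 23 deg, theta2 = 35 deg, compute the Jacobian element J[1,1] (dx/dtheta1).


J[1,1] = -L1*sin(t1) - L2*sin(t1+t2)
= -3.2*sin(23) - 2.8*sin(58)
= -3.6249


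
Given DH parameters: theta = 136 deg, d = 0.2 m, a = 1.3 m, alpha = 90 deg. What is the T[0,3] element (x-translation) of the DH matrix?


T[0,3] = a * cos(theta)
= 1.3 * cos(136 deg)
= 1.3 * -0.7193
= -0.9351


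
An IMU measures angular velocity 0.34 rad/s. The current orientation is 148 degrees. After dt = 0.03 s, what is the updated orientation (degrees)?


delta_theta = w * dt = 0.34 * 0.03 = 0.0102 rad
= 0.5844 deg
theta_new = 148 + 0.5844 = 148.5844 deg


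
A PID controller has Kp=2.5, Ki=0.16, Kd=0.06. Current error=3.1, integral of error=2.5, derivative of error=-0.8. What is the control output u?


u = Kp*e + Ki*int(e) + Kd*de/dt
= 2.5*3.1 + 0.16*2.5 + 0.06*(-0.8)
= 7.75 + 0.4 + -0.048
= 8.102


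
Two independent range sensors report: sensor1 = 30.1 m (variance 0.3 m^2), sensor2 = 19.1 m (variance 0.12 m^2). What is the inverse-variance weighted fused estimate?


w1 = (1/var1) / (1/var1 + 1/var2)
   = 3.3333 / (3.3333 + 8.3333) = 0.2857
w2 = 1 - w1 = 0.7143
fused = w1*s1 + w2*s2 = 8.6 + 13.6429
= 22.2429 m


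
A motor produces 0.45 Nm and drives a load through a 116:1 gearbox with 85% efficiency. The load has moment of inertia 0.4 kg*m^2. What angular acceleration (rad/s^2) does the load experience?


tau_out = tau_motor * N * eta
= 0.45 * 116 * 0.85 = 44.37 Nm
alpha = tau_out / I = 44.37 / 0.4
= 110.925 rad/s^2


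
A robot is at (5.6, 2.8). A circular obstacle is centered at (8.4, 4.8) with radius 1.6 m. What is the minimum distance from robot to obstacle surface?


center_dist = sqrt((5.6-8.4)^2 + (2.8-4.8)^2)
= sqrt(7.84 + 4.0)
= 3.4409
min_dist = center_dist - radius = 3.4409 - 1.6 = 1.8409 m


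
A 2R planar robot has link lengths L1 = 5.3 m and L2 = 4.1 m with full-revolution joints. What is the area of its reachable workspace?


r_max = L1 + L2 = 9.4 m
r_min = |L1 - L2| = 1.2 m
Area = pi*(r_max^2 - r_min^2)
= pi*(88.36 - 1.44)
= pi * 86.92
= 273.0672 m^2


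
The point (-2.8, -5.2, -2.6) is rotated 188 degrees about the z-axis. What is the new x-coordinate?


Rotation about z-axis: x' = x*cos(theta) - y*sin(theta)
= -2.8 * -0.9903 - -5.2 * -0.1392
= 2.0491


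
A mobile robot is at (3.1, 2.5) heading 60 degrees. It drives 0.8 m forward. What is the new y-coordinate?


y_new = y0 + d*sin(theta)
= 2.5 + 0.8*sin(60)
= 2.5 + 0.6928
= 3.1928


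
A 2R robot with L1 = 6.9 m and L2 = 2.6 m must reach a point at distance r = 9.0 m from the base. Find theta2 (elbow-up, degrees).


cos(theta2) = (r^2 - L1^2 - L2^2) / (2*L1*L2)
cos(theta2) = (81.0 - 47.61 - 6.76) / 35.88
cos(theta2) = 0.742196
theta2 = 42.0812 degrees


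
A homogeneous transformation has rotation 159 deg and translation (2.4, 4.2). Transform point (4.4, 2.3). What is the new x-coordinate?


x' = cos(theta)*px - sin(theta)*py + tx
= -0.9336*4.4 - 0.3584*2.3 + 2.4
= -2.532


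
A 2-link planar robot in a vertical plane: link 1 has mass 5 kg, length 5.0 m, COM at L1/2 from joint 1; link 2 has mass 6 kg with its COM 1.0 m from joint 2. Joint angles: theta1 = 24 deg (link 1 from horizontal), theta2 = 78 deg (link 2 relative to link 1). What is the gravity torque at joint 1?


Horizontal distance from joint 1 to link-1 COM:
  x_c1 = (L1/2)*cos(t1) = 2.5 * 0.9135 = 2.2839 m
Horizontal distance from joint 1 to link-2 COM:
  x_c2 = L1*cos(t1) + Lc2*cos(t1+t2)
       = 5.0*0.9135 + 1.0*-0.2079 = 4.3598 m
tau1 = m1*g*x_c1 + m2*g*x_c2
     = 5*9.81*2.2839 + 6*9.81*4.3598
     = 112.0235 + 256.6187
     = 368.6423 Nm


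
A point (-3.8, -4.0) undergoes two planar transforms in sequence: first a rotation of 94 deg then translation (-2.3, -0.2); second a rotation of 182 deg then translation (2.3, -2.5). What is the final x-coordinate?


After transform 1:
x1 = cos(94)*-3.8 - sin(94)*-4.0 + -2.3 = 1.9553
y1 = sin(94)*-3.8 + cos(94)*-4.0 + -0.2 = -3.7117
After transform 2:
x2 = cos(182)*1.9553 - sin(182)*-3.7117 + 2.3
= 0.2163


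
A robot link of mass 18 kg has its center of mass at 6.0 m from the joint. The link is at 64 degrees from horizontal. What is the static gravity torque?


tau = m*g*L*cos(angle)
= 18 * 9.81 * 6.0 * cos(64 deg)
= 18 * 9.81 * 6.0 * 0.4384
= 464.4455 Nm


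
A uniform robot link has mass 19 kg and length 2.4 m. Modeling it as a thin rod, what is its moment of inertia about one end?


I = (1/3) * m * L^2
= (1/3) * 19 * 2.4^2
= 0.333333 * 19 * 5.76
= 36.48 kg*m^2


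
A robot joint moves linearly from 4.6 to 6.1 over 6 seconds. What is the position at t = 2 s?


s = t/T = 2/6 = 0.3333
p(t) = p0 + (pf-p0)*s
= 4.6 + (6.1 - 4.6) * 0.3333
= 5.1


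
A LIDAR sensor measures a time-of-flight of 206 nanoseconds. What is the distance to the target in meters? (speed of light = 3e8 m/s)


tof = 206 ns = 2.06e-07 s
dist = c * tof / 2
= 3e8 * 2.06e-07 / 2
= 30.9 m


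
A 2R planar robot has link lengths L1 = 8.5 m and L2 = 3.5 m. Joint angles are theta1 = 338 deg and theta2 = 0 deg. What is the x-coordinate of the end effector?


Convert angles to radians: theta1 = 5.8992, theta2 = 0.0
x = L1*cos(theta1) + L2*cos(theta1+theta2)
x = 7.8811 + 3.2451
x = 11.1262


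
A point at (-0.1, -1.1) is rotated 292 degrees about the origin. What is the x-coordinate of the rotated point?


x' = x*cos(theta) - y*sin(theta)
cos(292 deg) = 0.3746, sin(292 deg) = -0.9272
x' = -0.1 * 0.3746 - -1.1 * -0.9272
= -0.0375 - 1.0199
= -1.0574


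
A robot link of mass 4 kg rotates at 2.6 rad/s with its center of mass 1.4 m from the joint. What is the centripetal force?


F = m * omega^2 * r
= 4 * 2.6^2 * 1.4
= 4 * 6.76 * 1.4
= 37.856 N


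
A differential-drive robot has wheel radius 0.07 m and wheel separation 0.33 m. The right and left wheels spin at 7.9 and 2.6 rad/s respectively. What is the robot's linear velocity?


vR = r*wR = 0.07*7.9 = 0.553 m/s
vL = r*wL = 0.07*2.6 = 0.182 m/s
v = (vR+vL)/2 = 0.3675 m/s
omega = (vR-vL)/L = 1.1242 rad/s
linear velocity = 0.3675 m/s


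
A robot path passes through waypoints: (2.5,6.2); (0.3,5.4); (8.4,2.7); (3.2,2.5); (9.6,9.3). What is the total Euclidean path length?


Segment lengths:
  seg1 = sqrt((-2.2)^2 + (-0.8)^2) = 2.3409
  seg2 = sqrt((8.1)^2 + (-2.7)^2) = 8.5381
  seg3 = sqrt((-5.2)^2 + (-0.2)^2) = 5.2038
  seg4 = sqrt((6.4)^2 + (6.8)^2) = 9.3381
Total = 25.421


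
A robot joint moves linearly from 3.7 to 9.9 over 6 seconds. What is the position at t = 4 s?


s = t/T = 4/6 = 0.6667
p(t) = p0 + (pf-p0)*s
= 3.7 + (9.9 - 3.7) * 0.6667
= 7.8333


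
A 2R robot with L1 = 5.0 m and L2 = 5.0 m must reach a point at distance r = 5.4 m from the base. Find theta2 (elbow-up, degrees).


cos(theta2) = (r^2 - L1^2 - L2^2) / (2*L1*L2)
cos(theta2) = (29.16 - 25.0 - 25.0) / 50.0
cos(theta2) = -0.4168
theta2 = 114.6327 degrees


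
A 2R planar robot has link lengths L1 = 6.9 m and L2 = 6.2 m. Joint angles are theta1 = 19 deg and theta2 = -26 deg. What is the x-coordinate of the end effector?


Convert angles to radians: theta1 = 0.3316, theta2 = -0.4538
x = L1*cos(theta1) + L2*cos(theta1+theta2)
x = 6.5241 + 6.1538
x = 12.6779


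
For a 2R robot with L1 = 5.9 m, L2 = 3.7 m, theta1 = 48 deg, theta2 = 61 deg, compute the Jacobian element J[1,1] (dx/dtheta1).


J[1,1] = -L1*sin(t1) - L2*sin(t1+t2)
= -5.9*sin(48) - 3.7*sin(109)
= -7.883


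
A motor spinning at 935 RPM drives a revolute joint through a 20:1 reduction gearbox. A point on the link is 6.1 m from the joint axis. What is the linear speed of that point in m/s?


omega_motor = 935 * 2*pi/60 = 97.913 rad/s
omega_joint = omega_motor / 20 = 4.8956 rad/s
v = omega_joint * r = 4.8956 * 6.1
= 29.8635 m/s


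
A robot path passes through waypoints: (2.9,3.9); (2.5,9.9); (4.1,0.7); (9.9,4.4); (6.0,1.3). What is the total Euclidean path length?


Segment lengths:
  seg1 = sqrt((-0.4)^2 + (6.0)^2) = 6.0133
  seg2 = sqrt((1.6)^2 + (-9.2)^2) = 9.3381
  seg3 = sqrt((5.8)^2 + (3.7)^2) = 6.8797
  seg4 = sqrt((-3.9)^2 + (-3.1)^2) = 4.982
Total = 27.2131


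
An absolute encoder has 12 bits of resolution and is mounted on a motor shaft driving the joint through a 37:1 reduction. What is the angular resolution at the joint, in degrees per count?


counts = 2^12 = 4096
effective counts at joint = 4096 * 37 = 151552
resolution = 360 / 151552
= 0.0024 deg/count


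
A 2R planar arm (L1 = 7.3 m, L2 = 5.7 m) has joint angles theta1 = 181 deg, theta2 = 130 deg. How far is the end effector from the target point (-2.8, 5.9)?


End effector via forward kinematics:
x = L1*cos(t1) + L2*cos(t1+t2) = -3.5594
y = L1*sin(t1) + L2*sin(t1+t2) = -4.4292
Distance to target:
d = sqrt((-2.8 - -3.5594)^2 + (5.9 - -4.4292)^2)
= sqrt(0.5766 + 106.6933)
= 10.3571 m


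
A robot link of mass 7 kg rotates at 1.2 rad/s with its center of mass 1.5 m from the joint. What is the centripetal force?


F = m * omega^2 * r
= 7 * 1.2^2 * 1.5
= 7 * 1.44 * 1.5
= 15.12 N


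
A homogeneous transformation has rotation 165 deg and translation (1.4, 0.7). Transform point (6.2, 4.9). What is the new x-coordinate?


x' = cos(theta)*px - sin(theta)*py + tx
= -0.9659*6.2 - 0.2588*4.9 + 1.4
= -5.857


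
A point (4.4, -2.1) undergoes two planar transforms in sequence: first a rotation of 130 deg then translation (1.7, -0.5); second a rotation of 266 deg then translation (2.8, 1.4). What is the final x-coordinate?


After transform 1:
x1 = cos(130)*4.4 - sin(130)*-2.1 + 1.7 = 0.4804
y1 = sin(130)*4.4 + cos(130)*-2.1 + -0.5 = 4.2204
After transform 2:
x2 = cos(266)*0.4804 - sin(266)*4.2204 + 2.8
= 6.9767


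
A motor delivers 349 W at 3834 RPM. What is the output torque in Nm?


omega = 3834 * 2*pi/60 = 401.4955 rad/s
tau = P / omega = 349 / 401.4955
= 0.8693 Nm


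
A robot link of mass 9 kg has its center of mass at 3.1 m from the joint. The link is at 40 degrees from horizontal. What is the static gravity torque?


tau = m*g*L*cos(angle)
= 9 * 9.81 * 3.1 * cos(40 deg)
= 9 * 9.81 * 3.1 * 0.766
= 209.6656 Nm


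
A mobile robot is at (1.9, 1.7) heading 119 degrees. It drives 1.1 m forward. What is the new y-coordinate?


y_new = y0 + d*sin(theta)
= 1.7 + 1.1*sin(119)
= 1.7 + 0.9621
= 2.6621


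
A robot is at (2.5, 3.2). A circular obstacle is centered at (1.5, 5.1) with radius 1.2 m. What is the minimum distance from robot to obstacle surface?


center_dist = sqrt((2.5-1.5)^2 + (3.2-5.1)^2)
= sqrt(1.0 + 3.61)
= 2.1471
min_dist = center_dist - radius = 2.1471 - 1.2 = 0.9471 m


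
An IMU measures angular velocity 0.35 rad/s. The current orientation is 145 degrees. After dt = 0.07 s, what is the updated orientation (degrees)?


delta_theta = w * dt = 0.35 * 0.07 = 0.0245 rad
= 1.4037 deg
theta_new = 145 + 1.4037 = 146.4037 deg


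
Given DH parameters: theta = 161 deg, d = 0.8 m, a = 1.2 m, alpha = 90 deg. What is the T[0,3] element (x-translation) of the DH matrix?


T[0,3] = a * cos(theta)
= 1.2 * cos(161 deg)
= 1.2 * -0.9455
= -1.1346


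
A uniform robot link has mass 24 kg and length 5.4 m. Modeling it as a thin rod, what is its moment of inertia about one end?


I = (1/3) * m * L^2
= (1/3) * 24 * 5.4^2
= 0.333333 * 24 * 29.16
= 233.28 kg*m^2


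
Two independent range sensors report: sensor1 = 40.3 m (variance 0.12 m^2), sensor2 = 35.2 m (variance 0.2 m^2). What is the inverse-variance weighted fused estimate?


w1 = (1/var1) / (1/var1 + 1/var2)
   = 8.3333 / (8.3333 + 5.0) = 0.625
w2 = 1 - w1 = 0.375
fused = w1*s1 + w2*s2 = 25.1875 + 13.2
= 38.3875 m


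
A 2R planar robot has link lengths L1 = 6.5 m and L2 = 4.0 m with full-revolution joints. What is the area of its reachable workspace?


r_max = L1 + L2 = 10.5 m
r_min = |L1 - L2| = 2.5 m
Area = pi*(r_max^2 - r_min^2)
= pi*(110.25 - 6.25)
= pi * 104.0
= 326.7256 m^2


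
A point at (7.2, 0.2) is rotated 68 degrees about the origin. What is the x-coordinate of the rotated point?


x' = x*cos(theta) - y*sin(theta)
cos(68 deg) = 0.3746, sin(68 deg) = 0.9272
x' = 7.2 * 0.3746 - 0.2 * 0.9272
= 2.6972 - 0.1854
= 2.5117


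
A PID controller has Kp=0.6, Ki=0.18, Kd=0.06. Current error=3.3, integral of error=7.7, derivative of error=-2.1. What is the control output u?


u = Kp*e + Ki*int(e) + Kd*de/dt
= 0.6*3.3 + 0.18*7.7 + 0.06*(-2.1)
= 1.98 + 1.386 + -0.126
= 3.24


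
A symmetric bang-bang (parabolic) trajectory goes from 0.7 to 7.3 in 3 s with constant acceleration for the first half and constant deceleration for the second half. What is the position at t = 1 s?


Symmetric rest-to-rest: each phase covers (pf-p0)/2 in time T/2. 0.5*a*(T/2)^2 = (pf-p0)/2 => a = 4*(pf-p0)/T^2
a = 4*(7.3-0.7)/3^2 = 2.9333
t = 1 is in the acceleration phase (t <= T/2).
p = p0 + 0.5*a*t^2 = 0.7 + 0.5*2.9333*1^2
= 2.1667


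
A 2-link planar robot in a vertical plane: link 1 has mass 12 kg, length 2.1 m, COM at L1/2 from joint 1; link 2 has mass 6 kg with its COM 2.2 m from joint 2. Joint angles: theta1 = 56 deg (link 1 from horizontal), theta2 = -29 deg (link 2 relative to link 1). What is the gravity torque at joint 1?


Horizontal distance from joint 1 to link-1 COM:
  x_c1 = (L1/2)*cos(t1) = 1.05 * 0.5592 = 0.5872 m
Horizontal distance from joint 1 to link-2 COM:
  x_c2 = L1*cos(t1) + Lc2*cos(t1+t2)
       = 2.1*0.5592 + 2.2*0.891 = 3.1345 m
tau1 = m1*g*x_c1 + m2*g*x_c2
     = 12*9.81*0.5872 + 6*9.81*3.1345
     = 69.1196 + 184.4978
     = 253.6174 Nm


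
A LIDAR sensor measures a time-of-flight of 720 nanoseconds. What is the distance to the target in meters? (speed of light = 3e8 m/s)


tof = 720 ns = 7.2e-07 s
dist = c * tof / 2
= 3e8 * 7.2e-07 / 2
= 108.0 m


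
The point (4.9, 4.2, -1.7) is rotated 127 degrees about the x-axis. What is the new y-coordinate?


Rotation about x-axis: y' = y*cos(theta) - z*sin(theta)
= 4.2 * -0.6018 - -1.7 * 0.7986
= -1.1699


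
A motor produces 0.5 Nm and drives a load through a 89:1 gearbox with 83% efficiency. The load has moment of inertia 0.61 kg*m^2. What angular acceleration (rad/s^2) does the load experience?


tau_out = tau_motor * N * eta
= 0.5 * 89 * 0.83 = 36.935 Nm
alpha = tau_out / I = 36.935 / 0.61
= 60.5492 rad/s^2
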